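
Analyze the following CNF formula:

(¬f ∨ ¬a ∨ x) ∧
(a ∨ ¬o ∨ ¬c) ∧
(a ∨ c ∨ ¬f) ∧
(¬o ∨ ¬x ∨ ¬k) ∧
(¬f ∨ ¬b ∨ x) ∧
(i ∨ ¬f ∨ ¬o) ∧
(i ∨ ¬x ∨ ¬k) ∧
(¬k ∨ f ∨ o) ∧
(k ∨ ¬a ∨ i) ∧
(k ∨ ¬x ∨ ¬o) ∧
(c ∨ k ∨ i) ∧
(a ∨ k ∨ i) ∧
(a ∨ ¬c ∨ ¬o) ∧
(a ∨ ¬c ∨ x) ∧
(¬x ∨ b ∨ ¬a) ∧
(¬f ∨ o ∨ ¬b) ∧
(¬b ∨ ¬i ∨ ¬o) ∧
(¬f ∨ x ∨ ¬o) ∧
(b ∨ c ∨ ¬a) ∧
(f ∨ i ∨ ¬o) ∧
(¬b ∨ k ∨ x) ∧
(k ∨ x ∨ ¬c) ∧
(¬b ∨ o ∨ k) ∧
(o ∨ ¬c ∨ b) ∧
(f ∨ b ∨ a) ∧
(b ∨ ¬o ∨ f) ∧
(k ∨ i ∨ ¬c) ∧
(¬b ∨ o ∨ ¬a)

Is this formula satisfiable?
No

No, the formula is not satisfiable.

No assignment of truth values to the variables can make all 28 clauses true simultaneously.

The formula is UNSAT (unsatisfiable).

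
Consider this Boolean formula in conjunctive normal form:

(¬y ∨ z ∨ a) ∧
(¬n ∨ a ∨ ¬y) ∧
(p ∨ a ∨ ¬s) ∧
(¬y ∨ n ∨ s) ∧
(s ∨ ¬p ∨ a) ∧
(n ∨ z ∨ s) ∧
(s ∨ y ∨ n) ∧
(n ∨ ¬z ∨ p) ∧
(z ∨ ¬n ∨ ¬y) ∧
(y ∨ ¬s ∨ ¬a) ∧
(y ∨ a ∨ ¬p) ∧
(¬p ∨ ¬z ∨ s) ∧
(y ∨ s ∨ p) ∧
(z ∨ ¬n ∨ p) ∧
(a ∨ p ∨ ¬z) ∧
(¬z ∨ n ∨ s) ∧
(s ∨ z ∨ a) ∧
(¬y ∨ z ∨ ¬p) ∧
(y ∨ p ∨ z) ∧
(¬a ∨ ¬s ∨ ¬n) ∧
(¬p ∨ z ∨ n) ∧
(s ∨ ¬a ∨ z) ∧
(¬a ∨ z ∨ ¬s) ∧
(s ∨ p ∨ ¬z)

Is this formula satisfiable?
Yes

Yes, the formula is satisfiable.

One satisfying assignment is: z=True, s=True, a=False, p=True, n=False, y=True

Verification: With this assignment, all 24 clauses evaluate to true.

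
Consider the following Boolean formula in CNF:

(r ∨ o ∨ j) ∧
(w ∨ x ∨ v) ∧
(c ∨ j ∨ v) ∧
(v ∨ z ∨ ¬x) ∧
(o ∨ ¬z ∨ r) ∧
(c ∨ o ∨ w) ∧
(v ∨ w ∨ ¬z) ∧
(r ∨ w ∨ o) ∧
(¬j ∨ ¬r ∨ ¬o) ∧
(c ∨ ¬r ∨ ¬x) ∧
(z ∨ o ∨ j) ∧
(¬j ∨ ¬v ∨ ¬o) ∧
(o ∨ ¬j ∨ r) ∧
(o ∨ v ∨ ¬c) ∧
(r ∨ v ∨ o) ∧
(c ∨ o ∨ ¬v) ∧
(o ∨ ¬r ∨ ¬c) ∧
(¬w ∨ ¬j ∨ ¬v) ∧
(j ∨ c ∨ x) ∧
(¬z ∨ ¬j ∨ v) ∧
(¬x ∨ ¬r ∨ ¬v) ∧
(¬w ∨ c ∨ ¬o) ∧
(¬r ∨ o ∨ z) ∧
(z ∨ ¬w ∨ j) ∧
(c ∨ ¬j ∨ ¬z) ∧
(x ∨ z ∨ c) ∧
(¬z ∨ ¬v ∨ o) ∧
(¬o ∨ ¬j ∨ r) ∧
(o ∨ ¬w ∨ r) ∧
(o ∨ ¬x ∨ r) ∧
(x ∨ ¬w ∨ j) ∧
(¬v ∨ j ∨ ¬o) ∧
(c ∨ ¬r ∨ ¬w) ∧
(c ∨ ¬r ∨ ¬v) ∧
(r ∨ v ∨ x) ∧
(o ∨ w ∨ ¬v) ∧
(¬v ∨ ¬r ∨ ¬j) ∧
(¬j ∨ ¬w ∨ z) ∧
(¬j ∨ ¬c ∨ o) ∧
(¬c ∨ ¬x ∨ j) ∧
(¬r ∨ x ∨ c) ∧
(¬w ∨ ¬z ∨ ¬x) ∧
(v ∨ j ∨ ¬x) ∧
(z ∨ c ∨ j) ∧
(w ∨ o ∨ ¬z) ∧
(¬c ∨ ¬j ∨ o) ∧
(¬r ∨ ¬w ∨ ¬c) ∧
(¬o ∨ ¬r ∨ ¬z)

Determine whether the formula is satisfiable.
No

No, the formula is not satisfiable.

No assignment of truth values to the variables can make all 48 clauses true simultaneously.

The formula is UNSAT (unsatisfiable).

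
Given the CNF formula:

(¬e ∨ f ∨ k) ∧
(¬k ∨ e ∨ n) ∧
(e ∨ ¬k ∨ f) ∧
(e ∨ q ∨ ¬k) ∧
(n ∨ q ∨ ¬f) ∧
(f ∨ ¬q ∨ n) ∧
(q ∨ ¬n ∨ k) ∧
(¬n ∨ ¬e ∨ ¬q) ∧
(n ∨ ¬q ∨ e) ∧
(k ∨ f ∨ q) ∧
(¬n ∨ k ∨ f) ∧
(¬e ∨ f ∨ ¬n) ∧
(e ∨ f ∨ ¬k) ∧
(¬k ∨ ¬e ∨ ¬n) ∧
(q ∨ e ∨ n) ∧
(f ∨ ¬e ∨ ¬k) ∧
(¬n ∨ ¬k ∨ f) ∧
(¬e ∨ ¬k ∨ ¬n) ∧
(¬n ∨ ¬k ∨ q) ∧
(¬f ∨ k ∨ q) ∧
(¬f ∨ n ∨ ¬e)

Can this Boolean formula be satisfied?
Yes

Yes, the formula is satisfiable.

One satisfying assignment is: f=True, q=True, k=False, n=True, e=False

Verification: With this assignment, all 21 clauses evaluate to true.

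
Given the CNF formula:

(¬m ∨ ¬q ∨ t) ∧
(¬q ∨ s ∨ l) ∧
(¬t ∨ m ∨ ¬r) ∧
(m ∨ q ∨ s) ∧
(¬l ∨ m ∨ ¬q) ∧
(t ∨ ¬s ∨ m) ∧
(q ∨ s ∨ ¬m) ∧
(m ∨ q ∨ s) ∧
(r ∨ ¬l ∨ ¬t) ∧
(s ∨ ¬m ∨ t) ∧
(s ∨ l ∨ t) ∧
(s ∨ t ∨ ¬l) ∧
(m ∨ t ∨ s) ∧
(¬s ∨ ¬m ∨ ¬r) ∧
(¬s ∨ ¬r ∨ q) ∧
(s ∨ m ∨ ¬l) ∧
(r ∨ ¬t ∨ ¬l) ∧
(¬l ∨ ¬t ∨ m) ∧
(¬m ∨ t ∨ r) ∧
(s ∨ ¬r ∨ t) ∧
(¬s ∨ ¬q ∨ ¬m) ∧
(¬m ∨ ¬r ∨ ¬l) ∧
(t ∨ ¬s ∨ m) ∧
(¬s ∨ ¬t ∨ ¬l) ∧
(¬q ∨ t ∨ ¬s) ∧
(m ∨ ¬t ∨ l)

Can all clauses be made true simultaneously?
Yes

Yes, the formula is satisfiable.

One satisfying assignment is: q=False, t=True, m=True, r=False, s=True, l=False

Verification: With this assignment, all 26 clauses evaluate to true.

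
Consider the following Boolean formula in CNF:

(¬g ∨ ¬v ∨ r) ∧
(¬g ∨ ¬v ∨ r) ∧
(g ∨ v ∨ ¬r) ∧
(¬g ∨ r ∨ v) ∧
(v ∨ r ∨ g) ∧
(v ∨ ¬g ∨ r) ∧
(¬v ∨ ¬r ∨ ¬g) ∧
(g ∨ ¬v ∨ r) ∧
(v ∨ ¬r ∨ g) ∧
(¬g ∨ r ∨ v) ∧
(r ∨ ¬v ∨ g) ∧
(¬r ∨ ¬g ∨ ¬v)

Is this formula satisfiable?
Yes

Yes, the formula is satisfiable.

One satisfying assignment is: v=False, r=True, g=True

Verification: With this assignment, all 12 clauses evaluate to true.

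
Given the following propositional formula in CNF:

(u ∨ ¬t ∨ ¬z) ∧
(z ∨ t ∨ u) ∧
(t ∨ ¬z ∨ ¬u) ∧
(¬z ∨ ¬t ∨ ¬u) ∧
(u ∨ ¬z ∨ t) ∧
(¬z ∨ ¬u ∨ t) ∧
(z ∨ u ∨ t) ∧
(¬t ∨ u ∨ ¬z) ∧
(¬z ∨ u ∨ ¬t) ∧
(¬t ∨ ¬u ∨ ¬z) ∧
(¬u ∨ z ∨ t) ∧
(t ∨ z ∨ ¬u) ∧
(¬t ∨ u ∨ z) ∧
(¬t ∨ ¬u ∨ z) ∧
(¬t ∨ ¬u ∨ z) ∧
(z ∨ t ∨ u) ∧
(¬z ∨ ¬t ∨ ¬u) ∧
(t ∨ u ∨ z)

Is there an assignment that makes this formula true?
No

No, the formula is not satisfiable.

No assignment of truth values to the variables can make all 18 clauses true simultaneously.

The formula is UNSAT (unsatisfiable).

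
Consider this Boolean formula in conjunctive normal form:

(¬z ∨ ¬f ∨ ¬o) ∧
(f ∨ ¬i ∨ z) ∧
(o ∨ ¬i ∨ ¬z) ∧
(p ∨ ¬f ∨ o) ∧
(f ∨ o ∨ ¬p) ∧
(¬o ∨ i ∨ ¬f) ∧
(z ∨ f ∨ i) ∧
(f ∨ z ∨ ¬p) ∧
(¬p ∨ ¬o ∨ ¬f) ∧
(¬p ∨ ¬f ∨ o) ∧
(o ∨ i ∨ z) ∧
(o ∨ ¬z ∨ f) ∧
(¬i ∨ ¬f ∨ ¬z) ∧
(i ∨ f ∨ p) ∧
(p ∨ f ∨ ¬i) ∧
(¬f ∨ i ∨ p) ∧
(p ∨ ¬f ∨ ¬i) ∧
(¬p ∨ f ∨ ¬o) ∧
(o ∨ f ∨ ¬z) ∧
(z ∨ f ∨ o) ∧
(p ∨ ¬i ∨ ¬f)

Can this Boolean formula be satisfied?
No

No, the formula is not satisfiable.

No assignment of truth values to the variables can make all 21 clauses true simultaneously.

The formula is UNSAT (unsatisfiable).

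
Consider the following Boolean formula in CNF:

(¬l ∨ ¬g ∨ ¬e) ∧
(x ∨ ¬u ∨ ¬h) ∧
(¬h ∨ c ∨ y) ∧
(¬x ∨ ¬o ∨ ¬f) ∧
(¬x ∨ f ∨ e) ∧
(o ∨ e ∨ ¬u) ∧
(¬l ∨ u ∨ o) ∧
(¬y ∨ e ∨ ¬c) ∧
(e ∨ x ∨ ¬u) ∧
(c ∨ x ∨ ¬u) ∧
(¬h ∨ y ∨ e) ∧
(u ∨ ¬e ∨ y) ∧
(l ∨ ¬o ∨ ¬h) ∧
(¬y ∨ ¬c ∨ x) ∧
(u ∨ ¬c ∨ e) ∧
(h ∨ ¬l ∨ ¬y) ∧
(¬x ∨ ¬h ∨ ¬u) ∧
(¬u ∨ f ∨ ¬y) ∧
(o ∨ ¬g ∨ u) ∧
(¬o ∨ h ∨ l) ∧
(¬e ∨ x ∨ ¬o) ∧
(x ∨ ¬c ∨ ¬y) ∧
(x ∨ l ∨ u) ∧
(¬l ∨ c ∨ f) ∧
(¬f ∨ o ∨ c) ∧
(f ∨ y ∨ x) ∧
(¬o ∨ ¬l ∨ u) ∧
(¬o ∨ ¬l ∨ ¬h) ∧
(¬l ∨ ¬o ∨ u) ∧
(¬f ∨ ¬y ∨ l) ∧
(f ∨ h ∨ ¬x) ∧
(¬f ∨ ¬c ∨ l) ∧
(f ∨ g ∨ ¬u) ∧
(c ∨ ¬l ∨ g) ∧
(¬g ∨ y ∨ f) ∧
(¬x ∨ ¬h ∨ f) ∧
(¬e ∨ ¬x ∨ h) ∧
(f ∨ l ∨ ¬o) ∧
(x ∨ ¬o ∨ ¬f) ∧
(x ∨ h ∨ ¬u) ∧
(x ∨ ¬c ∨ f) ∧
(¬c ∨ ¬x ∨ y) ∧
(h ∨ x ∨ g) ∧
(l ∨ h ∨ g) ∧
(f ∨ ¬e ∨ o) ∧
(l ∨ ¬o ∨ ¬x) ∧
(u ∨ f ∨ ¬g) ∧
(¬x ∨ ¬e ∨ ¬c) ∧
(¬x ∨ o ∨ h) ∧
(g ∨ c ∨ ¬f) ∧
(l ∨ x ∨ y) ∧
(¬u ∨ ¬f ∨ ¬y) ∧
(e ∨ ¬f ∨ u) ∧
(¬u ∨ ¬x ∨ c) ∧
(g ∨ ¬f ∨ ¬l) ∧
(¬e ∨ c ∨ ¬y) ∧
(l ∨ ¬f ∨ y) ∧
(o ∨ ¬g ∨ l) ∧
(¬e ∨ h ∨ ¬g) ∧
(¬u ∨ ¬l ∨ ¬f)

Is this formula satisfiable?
No

No, the formula is not satisfiable.

No assignment of truth values to the variables can make all 60 clauses true simultaneously.

The formula is UNSAT (unsatisfiable).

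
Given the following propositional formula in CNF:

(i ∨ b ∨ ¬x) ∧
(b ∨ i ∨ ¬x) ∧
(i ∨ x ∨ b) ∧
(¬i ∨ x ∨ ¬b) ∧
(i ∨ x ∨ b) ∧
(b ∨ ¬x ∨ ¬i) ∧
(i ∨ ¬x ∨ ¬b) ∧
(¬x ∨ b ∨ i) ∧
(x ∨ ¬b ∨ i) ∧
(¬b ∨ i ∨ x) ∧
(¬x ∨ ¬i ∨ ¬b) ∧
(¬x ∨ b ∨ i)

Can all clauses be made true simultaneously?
Yes

Yes, the formula is satisfiable.

One satisfying assignment is: i=True, x=False, b=False

Verification: With this assignment, all 12 clauses evaluate to true.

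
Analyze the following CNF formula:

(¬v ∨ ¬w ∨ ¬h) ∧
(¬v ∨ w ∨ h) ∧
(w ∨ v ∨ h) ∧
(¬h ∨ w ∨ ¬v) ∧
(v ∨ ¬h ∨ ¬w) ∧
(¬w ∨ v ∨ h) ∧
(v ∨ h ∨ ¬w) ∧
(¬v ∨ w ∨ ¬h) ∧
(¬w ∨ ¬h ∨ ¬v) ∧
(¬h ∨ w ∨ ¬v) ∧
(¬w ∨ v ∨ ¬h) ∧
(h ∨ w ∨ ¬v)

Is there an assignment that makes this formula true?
Yes

Yes, the formula is satisfiable.

One satisfying assignment is: h=True, w=False, v=False

Verification: With this assignment, all 12 clauses evaluate to true.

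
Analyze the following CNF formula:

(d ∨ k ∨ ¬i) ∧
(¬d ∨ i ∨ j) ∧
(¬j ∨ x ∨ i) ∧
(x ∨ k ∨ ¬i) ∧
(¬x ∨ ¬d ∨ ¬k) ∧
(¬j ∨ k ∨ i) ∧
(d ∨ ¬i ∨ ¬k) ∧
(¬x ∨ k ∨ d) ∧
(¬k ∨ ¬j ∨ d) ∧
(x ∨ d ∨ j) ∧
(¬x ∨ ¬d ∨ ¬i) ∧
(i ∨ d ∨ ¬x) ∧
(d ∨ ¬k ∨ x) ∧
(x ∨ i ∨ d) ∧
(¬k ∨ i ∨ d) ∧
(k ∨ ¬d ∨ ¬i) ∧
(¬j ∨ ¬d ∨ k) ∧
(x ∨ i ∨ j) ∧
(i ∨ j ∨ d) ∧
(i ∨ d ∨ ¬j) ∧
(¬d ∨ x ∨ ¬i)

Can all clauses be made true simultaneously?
No

No, the formula is not satisfiable.

No assignment of truth values to the variables can make all 21 clauses true simultaneously.

The formula is UNSAT (unsatisfiable).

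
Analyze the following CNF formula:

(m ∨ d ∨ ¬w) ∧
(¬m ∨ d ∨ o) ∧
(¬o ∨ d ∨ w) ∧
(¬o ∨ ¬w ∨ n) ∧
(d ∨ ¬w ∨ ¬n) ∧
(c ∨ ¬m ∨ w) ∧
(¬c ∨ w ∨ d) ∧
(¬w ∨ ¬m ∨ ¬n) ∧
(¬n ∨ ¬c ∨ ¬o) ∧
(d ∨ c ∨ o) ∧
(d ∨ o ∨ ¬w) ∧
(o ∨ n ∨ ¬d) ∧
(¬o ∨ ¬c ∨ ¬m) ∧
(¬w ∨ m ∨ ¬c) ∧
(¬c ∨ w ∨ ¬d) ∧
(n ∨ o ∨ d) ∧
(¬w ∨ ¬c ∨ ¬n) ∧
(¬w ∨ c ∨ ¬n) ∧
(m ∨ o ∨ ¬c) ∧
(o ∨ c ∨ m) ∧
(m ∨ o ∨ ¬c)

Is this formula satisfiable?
Yes

Yes, the formula is satisfiable.

One satisfying assignment is: w=False, o=True, d=True, m=False, c=False, n=False

Verification: With this assignment, all 21 clauses evaluate to true.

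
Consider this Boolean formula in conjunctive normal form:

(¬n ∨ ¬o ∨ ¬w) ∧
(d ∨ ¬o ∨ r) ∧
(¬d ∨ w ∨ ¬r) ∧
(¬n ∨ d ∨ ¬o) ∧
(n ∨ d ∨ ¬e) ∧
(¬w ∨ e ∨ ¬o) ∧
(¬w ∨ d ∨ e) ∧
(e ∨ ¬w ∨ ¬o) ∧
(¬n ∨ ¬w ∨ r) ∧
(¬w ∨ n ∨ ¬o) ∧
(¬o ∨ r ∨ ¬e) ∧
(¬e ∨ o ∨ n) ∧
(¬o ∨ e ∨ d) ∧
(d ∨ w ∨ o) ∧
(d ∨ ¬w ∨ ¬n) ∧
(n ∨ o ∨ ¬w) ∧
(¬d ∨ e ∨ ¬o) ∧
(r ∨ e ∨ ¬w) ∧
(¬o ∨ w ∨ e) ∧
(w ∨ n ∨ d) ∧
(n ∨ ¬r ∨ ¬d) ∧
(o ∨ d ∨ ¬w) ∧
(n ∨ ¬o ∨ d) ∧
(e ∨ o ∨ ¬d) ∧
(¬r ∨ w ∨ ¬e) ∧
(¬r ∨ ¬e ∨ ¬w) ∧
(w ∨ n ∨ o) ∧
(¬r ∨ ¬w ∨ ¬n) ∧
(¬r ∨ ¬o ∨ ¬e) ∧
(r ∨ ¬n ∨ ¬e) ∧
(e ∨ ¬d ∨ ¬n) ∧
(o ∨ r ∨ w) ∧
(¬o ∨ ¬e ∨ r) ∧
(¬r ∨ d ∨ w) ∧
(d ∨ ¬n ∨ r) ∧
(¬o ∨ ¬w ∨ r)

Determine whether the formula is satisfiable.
No

No, the formula is not satisfiable.

No assignment of truth values to the variables can make all 36 clauses true simultaneously.

The formula is UNSAT (unsatisfiable).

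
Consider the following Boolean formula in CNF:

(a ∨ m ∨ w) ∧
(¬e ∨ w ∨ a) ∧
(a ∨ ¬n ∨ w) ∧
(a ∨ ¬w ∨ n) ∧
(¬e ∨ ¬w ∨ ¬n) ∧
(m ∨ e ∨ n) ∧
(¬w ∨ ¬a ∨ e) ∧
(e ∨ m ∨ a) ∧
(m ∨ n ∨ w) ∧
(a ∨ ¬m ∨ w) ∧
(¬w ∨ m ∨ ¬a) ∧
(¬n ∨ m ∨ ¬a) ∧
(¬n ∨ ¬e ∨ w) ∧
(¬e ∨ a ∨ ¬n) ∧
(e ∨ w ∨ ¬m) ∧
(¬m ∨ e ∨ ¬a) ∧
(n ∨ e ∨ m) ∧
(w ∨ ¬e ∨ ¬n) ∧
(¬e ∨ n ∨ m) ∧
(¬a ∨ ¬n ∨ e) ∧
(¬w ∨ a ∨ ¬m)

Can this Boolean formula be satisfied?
Yes

Yes, the formula is satisfiable.

One satisfying assignment is: m=True, n=False, e=True, w=False, a=True

Verification: With this assignment, all 21 clauses evaluate to true.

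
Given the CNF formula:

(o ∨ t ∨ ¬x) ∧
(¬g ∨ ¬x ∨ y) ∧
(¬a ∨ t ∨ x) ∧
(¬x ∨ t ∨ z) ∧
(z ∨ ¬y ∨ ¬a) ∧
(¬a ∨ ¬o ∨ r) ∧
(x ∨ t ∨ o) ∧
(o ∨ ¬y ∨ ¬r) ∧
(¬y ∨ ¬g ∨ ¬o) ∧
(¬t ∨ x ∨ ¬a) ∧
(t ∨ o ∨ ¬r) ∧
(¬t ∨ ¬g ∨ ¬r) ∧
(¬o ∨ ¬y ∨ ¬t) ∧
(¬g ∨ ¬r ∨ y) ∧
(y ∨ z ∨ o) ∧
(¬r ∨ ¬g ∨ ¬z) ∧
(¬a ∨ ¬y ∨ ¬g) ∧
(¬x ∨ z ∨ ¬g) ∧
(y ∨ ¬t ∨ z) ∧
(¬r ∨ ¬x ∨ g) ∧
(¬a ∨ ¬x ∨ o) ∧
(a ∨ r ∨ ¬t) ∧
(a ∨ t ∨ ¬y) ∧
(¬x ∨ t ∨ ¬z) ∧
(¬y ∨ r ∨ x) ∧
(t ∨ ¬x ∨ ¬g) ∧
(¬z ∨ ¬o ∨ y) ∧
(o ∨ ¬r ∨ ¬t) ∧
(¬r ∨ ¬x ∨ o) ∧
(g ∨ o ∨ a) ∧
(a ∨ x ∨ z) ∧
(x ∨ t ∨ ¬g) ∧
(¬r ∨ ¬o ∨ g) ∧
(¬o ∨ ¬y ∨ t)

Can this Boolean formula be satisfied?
No

No, the formula is not satisfiable.

No assignment of truth values to the variables can make all 34 clauses true simultaneously.

The formula is UNSAT (unsatisfiable).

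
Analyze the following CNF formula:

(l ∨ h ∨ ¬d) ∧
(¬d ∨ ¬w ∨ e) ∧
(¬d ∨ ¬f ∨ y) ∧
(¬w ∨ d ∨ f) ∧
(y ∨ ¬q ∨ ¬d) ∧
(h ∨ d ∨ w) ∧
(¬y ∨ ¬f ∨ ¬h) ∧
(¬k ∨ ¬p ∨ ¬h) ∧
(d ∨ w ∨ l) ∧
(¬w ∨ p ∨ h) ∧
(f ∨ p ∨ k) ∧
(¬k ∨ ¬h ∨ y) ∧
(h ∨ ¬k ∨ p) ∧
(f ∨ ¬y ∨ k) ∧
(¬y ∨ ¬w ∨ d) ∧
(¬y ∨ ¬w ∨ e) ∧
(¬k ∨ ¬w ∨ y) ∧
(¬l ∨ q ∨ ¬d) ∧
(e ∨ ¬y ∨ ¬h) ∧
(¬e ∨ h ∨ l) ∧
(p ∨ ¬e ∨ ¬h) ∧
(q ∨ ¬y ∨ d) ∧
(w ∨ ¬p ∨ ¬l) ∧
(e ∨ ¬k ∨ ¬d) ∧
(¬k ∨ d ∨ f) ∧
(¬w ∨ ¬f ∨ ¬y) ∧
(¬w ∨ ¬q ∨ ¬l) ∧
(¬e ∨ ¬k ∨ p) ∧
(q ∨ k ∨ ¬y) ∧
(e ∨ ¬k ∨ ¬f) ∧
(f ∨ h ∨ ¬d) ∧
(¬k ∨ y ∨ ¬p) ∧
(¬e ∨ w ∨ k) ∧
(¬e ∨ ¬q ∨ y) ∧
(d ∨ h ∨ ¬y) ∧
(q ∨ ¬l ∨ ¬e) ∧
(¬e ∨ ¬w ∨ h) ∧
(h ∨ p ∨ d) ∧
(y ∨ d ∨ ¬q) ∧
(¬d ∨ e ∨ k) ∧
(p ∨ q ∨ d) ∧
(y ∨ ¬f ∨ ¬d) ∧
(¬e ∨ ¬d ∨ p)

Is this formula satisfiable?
Yes

Yes, the formula is satisfiable.

One satisfying assignment is: p=True, w=True, k=False, h=True, q=False, l=False, d=False, e=False, y=False, f=True

Verification: With this assignment, all 43 clauses evaluate to true.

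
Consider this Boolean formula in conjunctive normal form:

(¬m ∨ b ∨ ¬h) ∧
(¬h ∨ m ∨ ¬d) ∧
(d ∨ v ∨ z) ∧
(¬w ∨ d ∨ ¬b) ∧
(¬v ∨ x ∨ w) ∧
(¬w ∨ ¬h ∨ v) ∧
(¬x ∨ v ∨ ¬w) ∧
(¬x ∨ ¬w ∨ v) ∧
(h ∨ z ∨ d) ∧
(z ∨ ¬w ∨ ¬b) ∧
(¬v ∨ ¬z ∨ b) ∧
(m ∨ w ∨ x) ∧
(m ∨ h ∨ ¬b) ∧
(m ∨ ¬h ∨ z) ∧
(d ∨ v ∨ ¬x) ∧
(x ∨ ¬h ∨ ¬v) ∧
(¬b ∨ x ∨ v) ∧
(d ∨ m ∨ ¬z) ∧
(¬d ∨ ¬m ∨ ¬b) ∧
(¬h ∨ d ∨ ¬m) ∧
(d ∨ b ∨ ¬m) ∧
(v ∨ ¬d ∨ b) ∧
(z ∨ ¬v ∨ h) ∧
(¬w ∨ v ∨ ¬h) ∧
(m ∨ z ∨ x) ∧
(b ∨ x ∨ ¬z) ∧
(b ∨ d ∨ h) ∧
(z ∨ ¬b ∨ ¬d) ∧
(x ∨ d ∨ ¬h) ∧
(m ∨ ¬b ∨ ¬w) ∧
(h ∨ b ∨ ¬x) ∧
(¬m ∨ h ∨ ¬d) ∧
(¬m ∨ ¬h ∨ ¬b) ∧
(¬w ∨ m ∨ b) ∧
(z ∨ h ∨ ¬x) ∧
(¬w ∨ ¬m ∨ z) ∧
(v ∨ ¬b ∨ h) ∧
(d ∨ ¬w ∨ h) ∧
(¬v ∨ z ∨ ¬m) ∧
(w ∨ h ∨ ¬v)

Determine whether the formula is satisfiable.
No

No, the formula is not satisfiable.

No assignment of truth values to the variables can make all 40 clauses true simultaneously.

The formula is UNSAT (unsatisfiable).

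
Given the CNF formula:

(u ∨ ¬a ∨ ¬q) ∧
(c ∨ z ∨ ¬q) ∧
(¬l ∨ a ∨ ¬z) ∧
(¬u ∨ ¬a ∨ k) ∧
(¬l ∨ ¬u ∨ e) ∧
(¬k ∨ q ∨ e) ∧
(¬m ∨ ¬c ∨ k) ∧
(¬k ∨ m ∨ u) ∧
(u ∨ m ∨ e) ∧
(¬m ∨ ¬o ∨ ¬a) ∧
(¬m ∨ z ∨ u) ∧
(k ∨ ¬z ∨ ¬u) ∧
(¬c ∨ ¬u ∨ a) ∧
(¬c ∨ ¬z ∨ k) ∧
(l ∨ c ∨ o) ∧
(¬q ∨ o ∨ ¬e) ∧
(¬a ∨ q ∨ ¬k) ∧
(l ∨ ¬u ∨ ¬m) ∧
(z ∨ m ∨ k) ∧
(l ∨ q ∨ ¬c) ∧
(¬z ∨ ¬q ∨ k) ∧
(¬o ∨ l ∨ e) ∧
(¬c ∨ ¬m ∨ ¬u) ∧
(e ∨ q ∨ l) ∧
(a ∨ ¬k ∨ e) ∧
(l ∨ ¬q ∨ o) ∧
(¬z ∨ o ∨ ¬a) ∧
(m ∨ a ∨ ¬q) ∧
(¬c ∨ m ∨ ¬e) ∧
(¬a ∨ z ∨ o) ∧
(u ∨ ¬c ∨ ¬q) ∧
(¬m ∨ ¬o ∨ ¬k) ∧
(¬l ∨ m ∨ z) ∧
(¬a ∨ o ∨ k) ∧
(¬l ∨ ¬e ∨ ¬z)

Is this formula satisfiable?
Yes

Yes, the formula is satisfiable.

One satisfying assignment is: l=False, k=True, z=True, o=True, e=True, a=True, q=True, c=False, m=False, u=True

Verification: With this assignment, all 35 clauses evaluate to true.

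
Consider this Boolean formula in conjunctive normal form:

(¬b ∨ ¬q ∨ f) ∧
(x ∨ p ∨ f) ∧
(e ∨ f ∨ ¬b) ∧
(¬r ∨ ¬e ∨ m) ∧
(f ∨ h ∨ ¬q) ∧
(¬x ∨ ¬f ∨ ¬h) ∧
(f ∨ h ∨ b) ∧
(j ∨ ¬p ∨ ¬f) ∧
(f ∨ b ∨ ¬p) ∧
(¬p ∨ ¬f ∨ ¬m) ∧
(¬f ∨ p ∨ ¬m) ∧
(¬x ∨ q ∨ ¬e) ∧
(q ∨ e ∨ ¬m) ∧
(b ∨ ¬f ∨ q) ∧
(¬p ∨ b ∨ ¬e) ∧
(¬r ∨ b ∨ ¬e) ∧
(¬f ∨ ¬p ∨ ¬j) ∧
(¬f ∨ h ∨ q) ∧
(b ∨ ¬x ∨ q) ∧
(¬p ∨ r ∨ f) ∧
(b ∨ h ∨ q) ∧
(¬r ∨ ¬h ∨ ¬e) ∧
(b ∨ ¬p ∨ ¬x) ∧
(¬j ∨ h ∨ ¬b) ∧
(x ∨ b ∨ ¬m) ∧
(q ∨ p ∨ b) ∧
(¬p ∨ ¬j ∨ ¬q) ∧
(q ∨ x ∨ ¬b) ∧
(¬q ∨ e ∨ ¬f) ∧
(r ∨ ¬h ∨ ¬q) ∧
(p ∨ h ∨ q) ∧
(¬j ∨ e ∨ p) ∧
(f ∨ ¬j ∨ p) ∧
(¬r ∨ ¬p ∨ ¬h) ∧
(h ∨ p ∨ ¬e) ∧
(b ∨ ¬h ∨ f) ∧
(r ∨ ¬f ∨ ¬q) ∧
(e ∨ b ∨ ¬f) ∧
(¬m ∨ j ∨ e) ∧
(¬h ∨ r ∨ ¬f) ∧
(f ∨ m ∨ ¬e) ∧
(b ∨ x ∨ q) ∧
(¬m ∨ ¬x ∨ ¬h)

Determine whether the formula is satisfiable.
No

No, the formula is not satisfiable.

No assignment of truth values to the variables can make all 43 clauses true simultaneously.

The formula is UNSAT (unsatisfiable).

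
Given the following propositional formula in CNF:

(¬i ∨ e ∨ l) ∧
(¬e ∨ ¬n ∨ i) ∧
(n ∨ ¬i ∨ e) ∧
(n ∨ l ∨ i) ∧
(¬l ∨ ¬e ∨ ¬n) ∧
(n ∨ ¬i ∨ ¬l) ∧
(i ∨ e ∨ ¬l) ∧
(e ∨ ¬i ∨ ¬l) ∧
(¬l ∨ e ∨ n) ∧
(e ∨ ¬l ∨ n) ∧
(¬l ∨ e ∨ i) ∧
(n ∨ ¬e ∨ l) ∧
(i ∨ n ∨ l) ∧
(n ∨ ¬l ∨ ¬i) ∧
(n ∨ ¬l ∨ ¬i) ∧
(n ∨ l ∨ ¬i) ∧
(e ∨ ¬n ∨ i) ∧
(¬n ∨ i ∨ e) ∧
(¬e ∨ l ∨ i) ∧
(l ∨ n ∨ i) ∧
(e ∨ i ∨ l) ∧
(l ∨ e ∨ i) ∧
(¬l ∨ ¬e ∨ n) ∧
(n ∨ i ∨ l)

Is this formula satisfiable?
Yes

Yes, the formula is satisfiable.

One satisfying assignment is: i=True, n=True, l=False, e=True

Verification: With this assignment, all 24 clauses evaluate to true.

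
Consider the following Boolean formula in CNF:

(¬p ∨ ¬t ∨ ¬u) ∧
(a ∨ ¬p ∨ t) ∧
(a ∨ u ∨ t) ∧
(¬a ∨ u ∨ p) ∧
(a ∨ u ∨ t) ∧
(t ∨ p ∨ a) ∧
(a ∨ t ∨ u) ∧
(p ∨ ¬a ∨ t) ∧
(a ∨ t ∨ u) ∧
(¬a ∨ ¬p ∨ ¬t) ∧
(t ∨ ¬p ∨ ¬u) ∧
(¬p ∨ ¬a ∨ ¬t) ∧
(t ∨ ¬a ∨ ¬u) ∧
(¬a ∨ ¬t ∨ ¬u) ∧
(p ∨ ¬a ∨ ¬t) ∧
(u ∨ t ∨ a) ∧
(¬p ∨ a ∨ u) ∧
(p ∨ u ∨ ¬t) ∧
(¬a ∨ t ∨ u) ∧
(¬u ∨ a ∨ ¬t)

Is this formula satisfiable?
No

No, the formula is not satisfiable.

No assignment of truth values to the variables can make all 20 clauses true simultaneously.

The formula is UNSAT (unsatisfiable).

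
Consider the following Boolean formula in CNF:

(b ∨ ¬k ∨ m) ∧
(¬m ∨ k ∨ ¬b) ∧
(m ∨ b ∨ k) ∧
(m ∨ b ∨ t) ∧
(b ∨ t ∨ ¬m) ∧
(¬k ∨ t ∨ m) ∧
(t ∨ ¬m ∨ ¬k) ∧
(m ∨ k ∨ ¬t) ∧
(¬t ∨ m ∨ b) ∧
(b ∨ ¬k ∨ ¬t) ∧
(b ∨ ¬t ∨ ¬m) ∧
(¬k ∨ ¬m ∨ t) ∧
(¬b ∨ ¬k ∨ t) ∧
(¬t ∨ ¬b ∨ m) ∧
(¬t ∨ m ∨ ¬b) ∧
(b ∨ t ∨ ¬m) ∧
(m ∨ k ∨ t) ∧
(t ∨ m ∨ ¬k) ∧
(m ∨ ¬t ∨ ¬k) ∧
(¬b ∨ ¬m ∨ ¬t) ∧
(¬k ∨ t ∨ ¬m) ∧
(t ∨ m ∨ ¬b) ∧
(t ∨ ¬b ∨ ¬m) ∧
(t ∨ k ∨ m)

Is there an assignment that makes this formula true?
No

No, the formula is not satisfiable.

No assignment of truth values to the variables can make all 24 clauses true simultaneously.

The formula is UNSAT (unsatisfiable).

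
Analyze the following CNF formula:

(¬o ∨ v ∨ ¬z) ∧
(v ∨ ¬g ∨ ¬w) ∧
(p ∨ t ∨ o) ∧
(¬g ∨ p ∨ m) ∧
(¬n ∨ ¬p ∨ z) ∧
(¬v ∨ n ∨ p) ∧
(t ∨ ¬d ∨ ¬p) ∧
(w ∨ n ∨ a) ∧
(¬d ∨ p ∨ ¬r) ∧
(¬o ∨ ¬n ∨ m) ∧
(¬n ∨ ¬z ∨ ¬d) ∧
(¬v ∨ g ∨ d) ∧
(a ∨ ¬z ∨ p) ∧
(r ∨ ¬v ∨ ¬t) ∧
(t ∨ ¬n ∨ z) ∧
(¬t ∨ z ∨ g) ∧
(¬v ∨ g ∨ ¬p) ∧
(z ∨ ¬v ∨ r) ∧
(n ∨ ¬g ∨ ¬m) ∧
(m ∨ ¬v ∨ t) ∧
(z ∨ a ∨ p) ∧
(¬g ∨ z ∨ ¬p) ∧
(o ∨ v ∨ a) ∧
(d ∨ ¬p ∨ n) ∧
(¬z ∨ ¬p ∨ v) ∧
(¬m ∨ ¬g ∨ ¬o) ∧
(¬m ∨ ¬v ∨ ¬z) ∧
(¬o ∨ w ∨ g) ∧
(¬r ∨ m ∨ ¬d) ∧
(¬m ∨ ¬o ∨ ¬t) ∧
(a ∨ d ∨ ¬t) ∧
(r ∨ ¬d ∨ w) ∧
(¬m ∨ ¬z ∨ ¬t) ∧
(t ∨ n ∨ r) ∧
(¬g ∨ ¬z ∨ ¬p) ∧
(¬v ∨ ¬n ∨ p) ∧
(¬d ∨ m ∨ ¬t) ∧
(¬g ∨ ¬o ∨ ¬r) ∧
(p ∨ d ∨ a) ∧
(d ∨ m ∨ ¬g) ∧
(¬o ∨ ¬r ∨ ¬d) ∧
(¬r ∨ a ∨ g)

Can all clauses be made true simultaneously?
Yes

Yes, the formula is satisfiable.

One satisfying assignment is: z=False, p=False, t=True, o=False, r=False, w=False, d=False, g=True, n=True, v=False, a=True, m=True

Verification: With this assignment, all 42 clauses evaluate to true.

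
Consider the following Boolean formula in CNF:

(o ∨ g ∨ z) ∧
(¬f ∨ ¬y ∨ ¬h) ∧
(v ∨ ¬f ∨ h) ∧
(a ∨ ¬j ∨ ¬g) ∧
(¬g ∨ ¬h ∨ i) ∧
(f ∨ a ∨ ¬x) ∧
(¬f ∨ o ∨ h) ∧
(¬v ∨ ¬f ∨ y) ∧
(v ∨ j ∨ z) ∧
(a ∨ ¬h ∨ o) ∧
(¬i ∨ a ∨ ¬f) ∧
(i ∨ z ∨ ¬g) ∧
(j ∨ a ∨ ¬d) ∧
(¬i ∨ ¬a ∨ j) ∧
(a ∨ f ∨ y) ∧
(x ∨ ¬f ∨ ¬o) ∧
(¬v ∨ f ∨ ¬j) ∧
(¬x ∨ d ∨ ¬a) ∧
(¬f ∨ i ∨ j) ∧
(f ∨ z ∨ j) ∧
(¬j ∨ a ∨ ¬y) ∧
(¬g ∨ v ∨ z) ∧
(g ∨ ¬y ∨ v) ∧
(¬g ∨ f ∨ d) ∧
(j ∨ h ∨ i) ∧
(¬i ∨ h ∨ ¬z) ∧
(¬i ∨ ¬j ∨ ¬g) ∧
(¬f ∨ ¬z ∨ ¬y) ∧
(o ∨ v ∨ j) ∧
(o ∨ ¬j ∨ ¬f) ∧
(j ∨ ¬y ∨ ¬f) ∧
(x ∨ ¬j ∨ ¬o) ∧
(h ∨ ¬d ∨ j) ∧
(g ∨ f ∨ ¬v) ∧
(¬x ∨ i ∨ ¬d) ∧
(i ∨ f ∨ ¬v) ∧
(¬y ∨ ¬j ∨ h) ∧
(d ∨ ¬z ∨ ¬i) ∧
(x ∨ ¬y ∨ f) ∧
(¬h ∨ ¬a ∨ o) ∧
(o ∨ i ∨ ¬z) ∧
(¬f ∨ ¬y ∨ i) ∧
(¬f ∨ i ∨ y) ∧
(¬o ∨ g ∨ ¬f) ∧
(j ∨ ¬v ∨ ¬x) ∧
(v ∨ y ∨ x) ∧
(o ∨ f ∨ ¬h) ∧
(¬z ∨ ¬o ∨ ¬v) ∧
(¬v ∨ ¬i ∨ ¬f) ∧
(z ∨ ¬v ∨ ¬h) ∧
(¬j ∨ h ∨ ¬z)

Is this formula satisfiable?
Yes

Yes, the formula is satisfiable.

One satisfying assignment is: h=True, f=False, i=True, g=False, y=False, a=True, j=True, d=True, v=False, o=True, z=True, x=True

Verification: With this assignment, all 51 clauses evaluate to true.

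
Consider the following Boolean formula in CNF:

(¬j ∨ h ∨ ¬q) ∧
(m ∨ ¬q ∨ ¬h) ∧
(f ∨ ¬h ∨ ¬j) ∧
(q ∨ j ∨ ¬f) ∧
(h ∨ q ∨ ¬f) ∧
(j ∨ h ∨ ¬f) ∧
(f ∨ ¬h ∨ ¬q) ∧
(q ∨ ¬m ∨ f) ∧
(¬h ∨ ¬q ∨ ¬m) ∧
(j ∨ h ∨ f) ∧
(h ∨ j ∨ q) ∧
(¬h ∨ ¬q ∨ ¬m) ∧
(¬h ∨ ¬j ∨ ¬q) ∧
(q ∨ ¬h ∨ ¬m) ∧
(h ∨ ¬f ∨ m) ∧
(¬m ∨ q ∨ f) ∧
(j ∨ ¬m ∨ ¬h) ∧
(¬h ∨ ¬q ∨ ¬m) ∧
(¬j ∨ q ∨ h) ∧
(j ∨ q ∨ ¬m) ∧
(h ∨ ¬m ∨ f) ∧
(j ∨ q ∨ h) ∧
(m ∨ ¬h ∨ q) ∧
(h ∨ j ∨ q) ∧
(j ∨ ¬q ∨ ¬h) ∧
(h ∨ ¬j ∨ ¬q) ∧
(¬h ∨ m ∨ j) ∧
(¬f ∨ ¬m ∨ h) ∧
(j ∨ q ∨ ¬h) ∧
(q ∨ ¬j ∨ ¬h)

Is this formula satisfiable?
No

No, the formula is not satisfiable.

No assignment of truth values to the variables can make all 30 clauses true simultaneously.

The formula is UNSAT (unsatisfiable).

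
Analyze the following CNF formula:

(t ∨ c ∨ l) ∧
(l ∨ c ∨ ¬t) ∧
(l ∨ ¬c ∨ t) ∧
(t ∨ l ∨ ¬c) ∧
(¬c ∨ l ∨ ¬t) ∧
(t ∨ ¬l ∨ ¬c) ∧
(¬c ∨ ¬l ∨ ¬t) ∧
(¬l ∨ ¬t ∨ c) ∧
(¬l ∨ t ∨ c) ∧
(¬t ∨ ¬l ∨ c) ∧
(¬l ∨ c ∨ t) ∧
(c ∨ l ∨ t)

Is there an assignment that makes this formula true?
No

No, the formula is not satisfiable.

No assignment of truth values to the variables can make all 12 clauses true simultaneously.

The formula is UNSAT (unsatisfiable).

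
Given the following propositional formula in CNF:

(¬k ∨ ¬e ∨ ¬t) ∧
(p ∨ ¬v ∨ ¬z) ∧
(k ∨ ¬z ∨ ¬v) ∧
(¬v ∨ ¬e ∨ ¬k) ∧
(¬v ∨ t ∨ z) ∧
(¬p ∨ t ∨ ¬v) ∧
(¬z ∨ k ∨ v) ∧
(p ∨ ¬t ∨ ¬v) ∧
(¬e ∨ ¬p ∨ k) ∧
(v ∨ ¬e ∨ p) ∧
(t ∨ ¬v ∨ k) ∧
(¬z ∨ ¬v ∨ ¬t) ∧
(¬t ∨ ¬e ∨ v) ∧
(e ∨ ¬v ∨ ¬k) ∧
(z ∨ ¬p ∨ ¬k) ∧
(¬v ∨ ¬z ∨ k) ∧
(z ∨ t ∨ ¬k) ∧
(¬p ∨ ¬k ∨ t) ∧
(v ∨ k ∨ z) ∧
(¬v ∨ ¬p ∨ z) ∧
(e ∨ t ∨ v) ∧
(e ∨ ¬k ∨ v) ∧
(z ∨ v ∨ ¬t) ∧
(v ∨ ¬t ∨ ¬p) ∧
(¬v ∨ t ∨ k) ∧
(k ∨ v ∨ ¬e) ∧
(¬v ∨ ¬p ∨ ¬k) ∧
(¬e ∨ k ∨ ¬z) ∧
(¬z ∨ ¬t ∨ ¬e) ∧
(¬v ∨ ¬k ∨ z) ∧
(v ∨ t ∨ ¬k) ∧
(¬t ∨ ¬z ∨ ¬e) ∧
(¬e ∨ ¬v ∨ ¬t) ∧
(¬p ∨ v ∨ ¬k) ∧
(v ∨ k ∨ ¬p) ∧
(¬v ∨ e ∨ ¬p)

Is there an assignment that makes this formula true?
No

No, the formula is not satisfiable.

No assignment of truth values to the variables can make all 36 clauses true simultaneously.

The formula is UNSAT (unsatisfiable).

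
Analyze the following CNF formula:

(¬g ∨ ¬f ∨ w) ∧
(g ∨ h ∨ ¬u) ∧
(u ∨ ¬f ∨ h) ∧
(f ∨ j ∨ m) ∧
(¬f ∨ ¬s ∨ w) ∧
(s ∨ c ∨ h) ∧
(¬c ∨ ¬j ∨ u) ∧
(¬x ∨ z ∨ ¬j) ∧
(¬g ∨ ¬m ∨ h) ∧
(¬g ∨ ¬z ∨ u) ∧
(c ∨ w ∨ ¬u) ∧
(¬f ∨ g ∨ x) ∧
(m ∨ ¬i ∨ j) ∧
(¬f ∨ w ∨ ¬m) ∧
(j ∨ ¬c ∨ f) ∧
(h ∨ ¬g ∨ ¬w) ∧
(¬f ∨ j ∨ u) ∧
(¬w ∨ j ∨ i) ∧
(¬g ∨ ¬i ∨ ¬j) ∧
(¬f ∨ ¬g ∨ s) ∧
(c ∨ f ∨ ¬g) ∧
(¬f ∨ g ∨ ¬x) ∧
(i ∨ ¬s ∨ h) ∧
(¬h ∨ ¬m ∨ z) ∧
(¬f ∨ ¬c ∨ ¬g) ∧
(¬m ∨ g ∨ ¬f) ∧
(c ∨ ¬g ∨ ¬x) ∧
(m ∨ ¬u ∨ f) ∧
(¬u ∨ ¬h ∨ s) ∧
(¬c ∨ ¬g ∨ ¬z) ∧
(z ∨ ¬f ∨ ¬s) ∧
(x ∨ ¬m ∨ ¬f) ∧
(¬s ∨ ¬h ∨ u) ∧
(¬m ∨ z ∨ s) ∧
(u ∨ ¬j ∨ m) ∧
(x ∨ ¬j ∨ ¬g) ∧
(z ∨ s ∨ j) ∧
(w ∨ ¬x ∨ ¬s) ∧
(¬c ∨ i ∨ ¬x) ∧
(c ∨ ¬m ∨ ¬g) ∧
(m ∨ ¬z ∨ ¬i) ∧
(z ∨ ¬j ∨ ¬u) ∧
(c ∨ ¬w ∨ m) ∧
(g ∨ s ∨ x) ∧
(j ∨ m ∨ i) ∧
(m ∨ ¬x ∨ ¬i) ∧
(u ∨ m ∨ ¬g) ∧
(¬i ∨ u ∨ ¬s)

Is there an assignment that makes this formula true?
Yes

Yes, the formula is satisfiable.

One satisfying assignment is: j=True, u=False, i=False, m=True, s=False, w=False, x=True, f=False, c=False, g=False, z=True, h=True

Verification: With this assignment, all 48 clauses evaluate to true.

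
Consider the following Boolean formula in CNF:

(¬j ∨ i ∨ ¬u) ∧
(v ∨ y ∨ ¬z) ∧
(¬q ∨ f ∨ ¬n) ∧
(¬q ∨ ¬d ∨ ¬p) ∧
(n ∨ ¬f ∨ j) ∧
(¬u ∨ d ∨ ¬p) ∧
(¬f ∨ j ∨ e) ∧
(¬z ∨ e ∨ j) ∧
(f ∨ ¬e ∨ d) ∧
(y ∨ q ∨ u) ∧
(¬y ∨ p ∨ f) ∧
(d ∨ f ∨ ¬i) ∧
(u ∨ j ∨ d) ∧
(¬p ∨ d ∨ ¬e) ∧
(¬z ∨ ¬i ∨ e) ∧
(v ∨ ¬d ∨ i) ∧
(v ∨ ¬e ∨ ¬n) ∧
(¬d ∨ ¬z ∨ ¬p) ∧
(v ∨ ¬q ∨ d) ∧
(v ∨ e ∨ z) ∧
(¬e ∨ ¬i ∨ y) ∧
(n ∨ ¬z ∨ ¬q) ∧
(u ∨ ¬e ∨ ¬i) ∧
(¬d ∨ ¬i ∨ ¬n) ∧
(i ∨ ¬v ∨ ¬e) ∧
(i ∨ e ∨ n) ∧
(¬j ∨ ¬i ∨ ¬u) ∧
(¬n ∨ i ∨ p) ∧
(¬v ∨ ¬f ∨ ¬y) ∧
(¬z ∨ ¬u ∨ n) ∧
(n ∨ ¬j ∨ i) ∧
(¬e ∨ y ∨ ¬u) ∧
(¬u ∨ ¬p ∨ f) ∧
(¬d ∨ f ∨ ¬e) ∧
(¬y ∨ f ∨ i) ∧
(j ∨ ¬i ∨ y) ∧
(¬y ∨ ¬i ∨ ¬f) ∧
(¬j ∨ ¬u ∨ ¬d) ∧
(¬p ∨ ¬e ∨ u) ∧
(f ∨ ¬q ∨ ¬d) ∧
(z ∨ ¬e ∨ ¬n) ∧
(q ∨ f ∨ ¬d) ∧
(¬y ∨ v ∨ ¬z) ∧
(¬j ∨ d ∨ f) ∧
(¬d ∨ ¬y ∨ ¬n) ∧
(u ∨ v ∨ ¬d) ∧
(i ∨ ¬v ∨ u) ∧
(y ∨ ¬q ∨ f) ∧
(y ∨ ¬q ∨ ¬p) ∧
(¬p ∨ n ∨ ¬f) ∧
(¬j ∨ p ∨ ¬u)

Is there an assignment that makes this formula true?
Yes

Yes, the formula is satisfiable.

One satisfying assignment is: e=False, v=True, j=True, i=True, y=False, q=True, n=True, d=False, f=True, p=False, u=False, z=False

Verification: With this assignment, all 51 clauses evaluate to true.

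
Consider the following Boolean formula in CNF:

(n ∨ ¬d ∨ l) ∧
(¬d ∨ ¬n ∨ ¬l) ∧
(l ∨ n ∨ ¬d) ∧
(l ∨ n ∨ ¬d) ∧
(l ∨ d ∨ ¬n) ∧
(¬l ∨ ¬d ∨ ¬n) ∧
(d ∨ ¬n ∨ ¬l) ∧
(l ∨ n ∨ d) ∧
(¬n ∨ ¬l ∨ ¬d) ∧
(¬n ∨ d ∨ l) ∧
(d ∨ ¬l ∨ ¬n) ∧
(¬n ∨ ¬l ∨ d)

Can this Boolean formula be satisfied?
Yes

Yes, the formula is satisfiable.

One satisfying assignment is: l=False, n=True, d=True

Verification: With this assignment, all 12 clauses evaluate to true.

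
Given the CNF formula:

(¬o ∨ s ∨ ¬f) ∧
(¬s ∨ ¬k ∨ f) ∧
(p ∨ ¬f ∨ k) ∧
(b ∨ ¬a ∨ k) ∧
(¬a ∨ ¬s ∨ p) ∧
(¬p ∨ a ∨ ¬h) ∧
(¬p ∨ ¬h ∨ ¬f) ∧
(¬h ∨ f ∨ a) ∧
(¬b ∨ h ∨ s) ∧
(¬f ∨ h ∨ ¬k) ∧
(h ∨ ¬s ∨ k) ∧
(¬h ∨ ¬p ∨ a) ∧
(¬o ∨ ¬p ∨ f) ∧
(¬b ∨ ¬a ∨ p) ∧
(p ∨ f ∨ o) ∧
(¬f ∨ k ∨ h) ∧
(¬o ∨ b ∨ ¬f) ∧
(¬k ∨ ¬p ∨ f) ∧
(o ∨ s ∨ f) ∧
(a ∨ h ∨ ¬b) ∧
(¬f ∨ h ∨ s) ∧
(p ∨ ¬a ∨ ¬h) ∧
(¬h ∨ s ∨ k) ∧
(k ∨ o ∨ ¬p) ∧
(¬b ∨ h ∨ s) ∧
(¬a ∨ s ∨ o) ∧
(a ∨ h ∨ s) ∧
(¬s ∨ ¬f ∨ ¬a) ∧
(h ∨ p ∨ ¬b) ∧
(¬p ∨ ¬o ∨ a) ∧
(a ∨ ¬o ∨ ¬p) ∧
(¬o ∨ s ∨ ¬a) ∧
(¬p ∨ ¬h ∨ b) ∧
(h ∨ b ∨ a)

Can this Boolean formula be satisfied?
Yes

Yes, the formula is satisfiable.

One satisfying assignment is: a=False, k=True, b=False, p=False, s=False, f=True, h=True, o=False

Verification: With this assignment, all 34 clauses evaluate to true.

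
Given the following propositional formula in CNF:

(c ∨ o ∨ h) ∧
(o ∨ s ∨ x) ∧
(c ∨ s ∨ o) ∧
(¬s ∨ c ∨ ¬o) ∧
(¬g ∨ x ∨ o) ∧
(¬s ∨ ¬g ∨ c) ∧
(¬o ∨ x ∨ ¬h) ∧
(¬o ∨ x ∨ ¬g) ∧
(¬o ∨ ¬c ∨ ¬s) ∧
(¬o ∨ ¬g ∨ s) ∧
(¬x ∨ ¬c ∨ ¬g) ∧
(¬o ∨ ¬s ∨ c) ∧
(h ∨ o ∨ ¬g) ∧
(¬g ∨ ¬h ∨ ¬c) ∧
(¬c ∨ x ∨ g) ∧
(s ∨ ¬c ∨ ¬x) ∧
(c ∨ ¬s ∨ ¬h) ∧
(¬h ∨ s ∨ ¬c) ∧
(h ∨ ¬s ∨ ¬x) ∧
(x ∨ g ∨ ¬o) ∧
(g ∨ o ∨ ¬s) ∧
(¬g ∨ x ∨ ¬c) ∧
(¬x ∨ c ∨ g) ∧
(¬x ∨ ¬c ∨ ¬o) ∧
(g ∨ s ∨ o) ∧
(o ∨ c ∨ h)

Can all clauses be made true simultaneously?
No

No, the formula is not satisfiable.

No assignment of truth values to the variables can make all 26 clauses true simultaneously.

The formula is UNSAT (unsatisfiable).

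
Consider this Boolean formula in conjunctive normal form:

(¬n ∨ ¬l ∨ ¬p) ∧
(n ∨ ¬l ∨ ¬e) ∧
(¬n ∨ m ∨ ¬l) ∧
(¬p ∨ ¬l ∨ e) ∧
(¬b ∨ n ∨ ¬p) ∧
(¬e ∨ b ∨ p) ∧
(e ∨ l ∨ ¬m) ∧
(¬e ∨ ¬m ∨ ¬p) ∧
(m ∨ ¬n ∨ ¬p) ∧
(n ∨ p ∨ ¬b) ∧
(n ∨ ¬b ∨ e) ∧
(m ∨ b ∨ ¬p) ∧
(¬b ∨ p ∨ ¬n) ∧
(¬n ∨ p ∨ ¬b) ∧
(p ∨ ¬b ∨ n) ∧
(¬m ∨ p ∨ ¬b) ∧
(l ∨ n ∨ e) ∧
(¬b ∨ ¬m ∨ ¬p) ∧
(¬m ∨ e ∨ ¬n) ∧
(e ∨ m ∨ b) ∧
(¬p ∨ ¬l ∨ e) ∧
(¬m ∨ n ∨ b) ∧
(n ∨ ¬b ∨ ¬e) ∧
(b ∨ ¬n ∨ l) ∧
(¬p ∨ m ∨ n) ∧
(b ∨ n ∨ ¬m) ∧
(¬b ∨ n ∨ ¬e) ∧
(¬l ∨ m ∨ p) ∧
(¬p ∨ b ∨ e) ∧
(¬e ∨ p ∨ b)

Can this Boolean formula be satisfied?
No

No, the formula is not satisfiable.

No assignment of truth values to the variables can make all 30 clauses true simultaneously.

The formula is UNSAT (unsatisfiable).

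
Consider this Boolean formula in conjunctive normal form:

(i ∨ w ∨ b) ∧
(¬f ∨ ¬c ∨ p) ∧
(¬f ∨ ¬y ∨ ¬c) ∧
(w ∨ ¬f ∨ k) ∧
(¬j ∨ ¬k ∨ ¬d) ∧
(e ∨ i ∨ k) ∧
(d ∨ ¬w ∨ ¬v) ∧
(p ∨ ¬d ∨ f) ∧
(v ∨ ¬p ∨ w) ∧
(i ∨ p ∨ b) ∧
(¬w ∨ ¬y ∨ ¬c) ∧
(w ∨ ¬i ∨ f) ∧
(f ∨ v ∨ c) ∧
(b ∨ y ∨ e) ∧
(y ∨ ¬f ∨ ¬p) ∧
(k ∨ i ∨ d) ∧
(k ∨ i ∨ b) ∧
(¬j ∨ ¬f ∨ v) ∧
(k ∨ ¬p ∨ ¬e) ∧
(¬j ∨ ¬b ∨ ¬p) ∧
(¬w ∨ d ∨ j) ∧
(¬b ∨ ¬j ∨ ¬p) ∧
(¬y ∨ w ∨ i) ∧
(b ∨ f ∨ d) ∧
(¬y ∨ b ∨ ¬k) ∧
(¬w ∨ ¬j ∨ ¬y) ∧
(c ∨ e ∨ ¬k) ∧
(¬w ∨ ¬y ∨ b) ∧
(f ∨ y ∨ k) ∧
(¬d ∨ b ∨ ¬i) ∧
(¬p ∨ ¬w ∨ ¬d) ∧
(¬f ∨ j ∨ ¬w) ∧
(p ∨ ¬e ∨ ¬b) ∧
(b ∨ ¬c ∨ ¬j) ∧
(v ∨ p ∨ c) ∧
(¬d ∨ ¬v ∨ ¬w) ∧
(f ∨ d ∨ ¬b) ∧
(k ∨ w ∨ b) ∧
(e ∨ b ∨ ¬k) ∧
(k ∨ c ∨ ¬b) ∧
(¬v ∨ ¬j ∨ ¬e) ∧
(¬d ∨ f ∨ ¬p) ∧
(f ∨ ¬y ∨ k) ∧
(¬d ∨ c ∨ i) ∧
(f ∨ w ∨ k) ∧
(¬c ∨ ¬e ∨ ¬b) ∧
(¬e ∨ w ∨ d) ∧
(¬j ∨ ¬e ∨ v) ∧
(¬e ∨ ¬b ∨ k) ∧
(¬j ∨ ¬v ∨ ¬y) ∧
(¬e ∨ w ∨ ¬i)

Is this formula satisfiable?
No

No, the formula is not satisfiable.

No assignment of truth values to the variables can make all 51 clauses true simultaneously.

The formula is UNSAT (unsatisfiable).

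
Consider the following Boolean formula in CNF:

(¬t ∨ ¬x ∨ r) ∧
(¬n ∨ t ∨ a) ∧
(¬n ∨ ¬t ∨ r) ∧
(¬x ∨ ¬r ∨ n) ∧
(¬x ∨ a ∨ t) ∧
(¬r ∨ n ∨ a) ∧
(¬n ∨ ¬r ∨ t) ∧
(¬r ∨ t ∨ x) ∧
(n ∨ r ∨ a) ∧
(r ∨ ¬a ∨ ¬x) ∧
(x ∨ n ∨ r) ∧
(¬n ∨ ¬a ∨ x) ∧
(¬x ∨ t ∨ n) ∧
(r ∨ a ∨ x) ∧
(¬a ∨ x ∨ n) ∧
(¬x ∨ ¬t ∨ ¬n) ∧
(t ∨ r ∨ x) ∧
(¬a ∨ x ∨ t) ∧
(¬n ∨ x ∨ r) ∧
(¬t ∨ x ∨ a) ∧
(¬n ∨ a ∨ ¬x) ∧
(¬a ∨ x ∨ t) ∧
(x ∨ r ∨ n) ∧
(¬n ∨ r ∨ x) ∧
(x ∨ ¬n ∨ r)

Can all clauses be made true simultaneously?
No

No, the formula is not satisfiable.

No assignment of truth values to the variables can make all 25 clauses true simultaneously.

The formula is UNSAT (unsatisfiable).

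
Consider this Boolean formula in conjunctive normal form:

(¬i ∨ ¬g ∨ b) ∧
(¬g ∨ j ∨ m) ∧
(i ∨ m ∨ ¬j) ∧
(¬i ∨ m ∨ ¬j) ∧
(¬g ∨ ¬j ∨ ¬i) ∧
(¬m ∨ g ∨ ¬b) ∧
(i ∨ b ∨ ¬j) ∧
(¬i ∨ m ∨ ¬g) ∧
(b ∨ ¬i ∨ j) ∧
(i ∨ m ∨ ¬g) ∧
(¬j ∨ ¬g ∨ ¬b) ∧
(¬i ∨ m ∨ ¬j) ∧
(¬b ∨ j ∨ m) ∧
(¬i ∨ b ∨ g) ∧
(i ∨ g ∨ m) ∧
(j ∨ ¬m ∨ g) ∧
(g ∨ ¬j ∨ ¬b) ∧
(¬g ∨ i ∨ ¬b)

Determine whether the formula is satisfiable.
Yes

Yes, the formula is satisfiable.

One satisfying assignment is: i=True, j=False, g=True, b=True, m=True

Verification: With this assignment, all 18 clauses evaluate to true.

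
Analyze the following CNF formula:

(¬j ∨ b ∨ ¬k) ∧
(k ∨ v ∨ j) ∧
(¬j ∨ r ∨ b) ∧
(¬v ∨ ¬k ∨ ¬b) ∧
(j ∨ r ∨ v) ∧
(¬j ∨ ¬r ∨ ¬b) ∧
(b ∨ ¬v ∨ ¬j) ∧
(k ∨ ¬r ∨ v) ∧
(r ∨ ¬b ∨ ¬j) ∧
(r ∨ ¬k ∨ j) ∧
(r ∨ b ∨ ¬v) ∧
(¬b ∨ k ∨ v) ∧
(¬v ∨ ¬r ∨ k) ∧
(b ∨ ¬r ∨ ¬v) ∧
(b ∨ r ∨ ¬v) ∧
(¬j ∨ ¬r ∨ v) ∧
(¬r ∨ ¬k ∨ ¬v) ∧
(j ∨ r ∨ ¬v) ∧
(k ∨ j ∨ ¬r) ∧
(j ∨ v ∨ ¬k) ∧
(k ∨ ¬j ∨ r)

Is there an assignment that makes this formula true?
No

No, the formula is not satisfiable.

No assignment of truth values to the variables can make all 21 clauses true simultaneously.

The formula is UNSAT (unsatisfiable).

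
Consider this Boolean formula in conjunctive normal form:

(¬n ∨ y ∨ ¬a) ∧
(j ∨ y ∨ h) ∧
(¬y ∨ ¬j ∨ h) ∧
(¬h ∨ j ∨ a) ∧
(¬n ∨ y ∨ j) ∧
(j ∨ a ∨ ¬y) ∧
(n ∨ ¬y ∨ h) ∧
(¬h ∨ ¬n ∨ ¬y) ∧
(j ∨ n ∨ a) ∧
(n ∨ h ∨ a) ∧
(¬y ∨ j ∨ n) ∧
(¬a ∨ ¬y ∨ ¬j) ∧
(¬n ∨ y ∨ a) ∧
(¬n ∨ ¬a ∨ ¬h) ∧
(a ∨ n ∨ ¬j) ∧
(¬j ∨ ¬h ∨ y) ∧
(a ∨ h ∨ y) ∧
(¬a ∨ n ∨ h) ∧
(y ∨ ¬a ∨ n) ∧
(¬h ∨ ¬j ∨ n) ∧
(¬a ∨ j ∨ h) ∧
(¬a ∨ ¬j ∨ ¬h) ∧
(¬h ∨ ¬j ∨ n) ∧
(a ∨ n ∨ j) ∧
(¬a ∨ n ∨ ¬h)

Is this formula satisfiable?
No

No, the formula is not satisfiable.

No assignment of truth values to the variables can make all 25 clauses true simultaneously.

The formula is UNSAT (unsatisfiable).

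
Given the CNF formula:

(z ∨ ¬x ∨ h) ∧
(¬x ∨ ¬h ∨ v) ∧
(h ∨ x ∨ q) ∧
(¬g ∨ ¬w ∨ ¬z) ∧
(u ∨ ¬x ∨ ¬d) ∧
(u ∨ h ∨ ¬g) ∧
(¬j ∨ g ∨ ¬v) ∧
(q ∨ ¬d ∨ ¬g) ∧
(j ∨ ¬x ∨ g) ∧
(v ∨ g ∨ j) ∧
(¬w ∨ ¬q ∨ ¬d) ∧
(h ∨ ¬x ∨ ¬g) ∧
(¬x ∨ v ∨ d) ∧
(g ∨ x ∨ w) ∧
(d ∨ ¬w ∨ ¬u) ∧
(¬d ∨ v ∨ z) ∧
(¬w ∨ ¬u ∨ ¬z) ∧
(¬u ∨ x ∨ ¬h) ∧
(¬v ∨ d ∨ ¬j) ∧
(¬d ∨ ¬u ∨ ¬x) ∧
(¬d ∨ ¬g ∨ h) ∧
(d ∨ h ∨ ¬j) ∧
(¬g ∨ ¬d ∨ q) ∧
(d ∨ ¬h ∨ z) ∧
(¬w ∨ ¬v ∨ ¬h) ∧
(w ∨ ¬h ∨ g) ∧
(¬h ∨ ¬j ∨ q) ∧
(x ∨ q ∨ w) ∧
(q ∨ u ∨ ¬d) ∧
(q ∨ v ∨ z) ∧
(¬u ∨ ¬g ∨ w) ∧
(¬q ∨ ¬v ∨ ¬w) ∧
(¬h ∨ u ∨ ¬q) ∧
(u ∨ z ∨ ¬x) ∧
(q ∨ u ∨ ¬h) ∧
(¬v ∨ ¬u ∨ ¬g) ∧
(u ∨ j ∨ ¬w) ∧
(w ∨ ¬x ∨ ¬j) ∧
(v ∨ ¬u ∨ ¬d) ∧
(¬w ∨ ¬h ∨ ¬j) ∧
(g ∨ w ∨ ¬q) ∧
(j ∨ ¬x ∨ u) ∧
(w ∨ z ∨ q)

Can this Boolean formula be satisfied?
No

No, the formula is not satisfiable.

No assignment of truth values to the variables can make all 43 clauses true simultaneously.

The formula is UNSAT (unsatisfiable).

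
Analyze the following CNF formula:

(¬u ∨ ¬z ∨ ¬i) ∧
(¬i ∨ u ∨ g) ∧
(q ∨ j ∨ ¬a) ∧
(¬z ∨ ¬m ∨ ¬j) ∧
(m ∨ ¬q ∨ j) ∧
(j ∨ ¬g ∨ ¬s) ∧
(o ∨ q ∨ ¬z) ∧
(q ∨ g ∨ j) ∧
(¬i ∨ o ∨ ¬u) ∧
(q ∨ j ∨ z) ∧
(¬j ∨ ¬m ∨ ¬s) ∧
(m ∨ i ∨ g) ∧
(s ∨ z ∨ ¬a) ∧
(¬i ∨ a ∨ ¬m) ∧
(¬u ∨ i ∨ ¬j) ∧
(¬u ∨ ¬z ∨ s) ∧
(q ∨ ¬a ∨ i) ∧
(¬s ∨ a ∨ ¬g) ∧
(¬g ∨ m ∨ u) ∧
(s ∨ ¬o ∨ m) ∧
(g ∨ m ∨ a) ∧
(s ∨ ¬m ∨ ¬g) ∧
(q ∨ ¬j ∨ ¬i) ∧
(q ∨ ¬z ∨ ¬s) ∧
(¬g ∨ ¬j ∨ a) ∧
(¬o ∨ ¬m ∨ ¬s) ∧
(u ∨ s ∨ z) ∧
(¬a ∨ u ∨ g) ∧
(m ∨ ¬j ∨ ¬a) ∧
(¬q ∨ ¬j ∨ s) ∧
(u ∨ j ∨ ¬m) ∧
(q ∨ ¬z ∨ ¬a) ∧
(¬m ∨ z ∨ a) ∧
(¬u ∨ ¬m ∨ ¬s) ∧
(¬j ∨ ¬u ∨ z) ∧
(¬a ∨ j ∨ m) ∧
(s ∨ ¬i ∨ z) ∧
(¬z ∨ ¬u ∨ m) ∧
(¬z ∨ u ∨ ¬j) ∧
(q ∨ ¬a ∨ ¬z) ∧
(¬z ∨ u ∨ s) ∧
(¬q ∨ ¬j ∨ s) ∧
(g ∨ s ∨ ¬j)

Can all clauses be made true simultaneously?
No

No, the formula is not satisfiable.

No assignment of truth values to the variables can make all 43 clauses true simultaneously.

The formula is UNSAT (unsatisfiable).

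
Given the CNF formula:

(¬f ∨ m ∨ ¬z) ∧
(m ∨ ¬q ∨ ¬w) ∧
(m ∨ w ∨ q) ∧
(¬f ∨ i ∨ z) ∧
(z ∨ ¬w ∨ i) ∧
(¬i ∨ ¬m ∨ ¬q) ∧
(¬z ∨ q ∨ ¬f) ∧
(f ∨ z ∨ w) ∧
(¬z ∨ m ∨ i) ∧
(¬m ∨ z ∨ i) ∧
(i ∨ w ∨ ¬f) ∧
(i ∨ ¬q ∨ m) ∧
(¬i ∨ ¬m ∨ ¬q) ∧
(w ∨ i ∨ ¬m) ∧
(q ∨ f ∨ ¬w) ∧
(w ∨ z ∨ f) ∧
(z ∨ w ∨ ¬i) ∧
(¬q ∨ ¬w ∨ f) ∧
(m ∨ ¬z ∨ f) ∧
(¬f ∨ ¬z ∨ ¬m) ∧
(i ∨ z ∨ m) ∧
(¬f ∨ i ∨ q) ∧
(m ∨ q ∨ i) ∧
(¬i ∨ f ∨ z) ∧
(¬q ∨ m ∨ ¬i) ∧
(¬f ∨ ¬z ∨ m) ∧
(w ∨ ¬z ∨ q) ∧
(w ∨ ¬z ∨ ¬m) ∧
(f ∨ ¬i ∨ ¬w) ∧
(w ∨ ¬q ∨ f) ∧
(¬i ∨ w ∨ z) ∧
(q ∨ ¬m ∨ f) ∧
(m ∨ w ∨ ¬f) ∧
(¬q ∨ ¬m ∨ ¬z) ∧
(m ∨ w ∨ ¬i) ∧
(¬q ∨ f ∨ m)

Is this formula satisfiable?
Yes

Yes, the formula is satisfiable.

One satisfying assignment is: z=False, w=True, m=True, i=True, q=False, f=True

Verification: With this assignment, all 36 clauses evaluate to true.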